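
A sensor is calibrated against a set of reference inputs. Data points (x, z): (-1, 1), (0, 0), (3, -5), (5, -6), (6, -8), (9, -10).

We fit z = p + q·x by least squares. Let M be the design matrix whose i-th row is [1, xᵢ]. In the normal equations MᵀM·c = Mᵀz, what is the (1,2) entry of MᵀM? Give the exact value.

Row 1 ↔ basis 1, column 2 ↔ basis x, so (MᵀM)_{1,2} = Σᵢ x = (1)·(-1) + (1)·(0) + (1)·(3) + (1)·(5) + (1)·(6) + (1)·(9) = 22.

22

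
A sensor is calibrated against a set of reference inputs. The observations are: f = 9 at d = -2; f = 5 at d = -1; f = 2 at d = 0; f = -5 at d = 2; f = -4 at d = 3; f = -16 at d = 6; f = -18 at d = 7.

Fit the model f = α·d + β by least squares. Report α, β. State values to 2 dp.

Compute the Gram sums: Σd·d = 103, Σd = 15, Σ1 = 7.
Right-hand side: Σd·f = -267, Σf = -27.
det = 103·7 − 15² = 496.
α = ((-267)·7 − 15·(-27))/496 = -183/62; β = (103·(-27) − 15·(-267))/496 = 153/62.

α = -2.95, β = 2.47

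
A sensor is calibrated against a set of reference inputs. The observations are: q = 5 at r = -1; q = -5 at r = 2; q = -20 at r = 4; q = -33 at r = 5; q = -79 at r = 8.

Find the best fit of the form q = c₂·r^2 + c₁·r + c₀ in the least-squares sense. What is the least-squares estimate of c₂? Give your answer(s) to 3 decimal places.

The normal system MᵀM·[c₂, c₁, c₀]ᵀ = Mᵀq is [[4994, 708, 110]; [708, 110, 18]; [110, 18, 5]]·[c₂, c₁, c₀]ᵀ = [-6216, -892, -132]ᵀ.
Solving the 3×3 system (Gaussian elimination) gives c₂ = -8192/7917, c₁ = -422/203, c₀ = 4352/1131.

c₂ = -1.035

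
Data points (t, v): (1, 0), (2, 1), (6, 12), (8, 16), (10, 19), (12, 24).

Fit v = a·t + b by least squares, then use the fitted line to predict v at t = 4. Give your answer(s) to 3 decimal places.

v̂ = 6.450

With design matrix M, MᵀM = [[349, 39]; [39, 6]] and Mᵀv = [680, 72]ᵀ.
Determinant 349·6 − 39² = 573.
a = (680·6 − 39·72)/573 = 424/191; b = (349·72 − 39·680)/573 = -464/191.
At t = 4: v̂ = (424/191)·(4) + (-464/191)·(1) = 1232/191.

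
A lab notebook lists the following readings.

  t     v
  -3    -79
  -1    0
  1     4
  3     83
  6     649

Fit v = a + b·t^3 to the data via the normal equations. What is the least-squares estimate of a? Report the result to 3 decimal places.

a = 1.995

Compute the Gram sums: Σ1 = 5, Σt^3 = 216, Σt^3·t^3 = 48116.
Moment sums: Σv = 657, Σt^3·v = 144562.
AᵀA·[a, b]ᵀ = Aᵀv becomes [[5, 216]; [216, 48116]]·[a, b]ᵀ = [657, 144562]ᵀ.
Determinant 5·48116 − 216² = 193924.
a = (657·48116 − 216·144562)/193924 = 96705/48481; b = (5·144562 − 216·657)/193924 = 290449/96962.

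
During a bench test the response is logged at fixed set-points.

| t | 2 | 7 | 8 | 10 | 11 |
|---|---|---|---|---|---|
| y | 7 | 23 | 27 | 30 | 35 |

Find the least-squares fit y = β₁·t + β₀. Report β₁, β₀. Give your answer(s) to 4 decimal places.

β₁ = 3.0244, β₀ = 1.4146

AᵀA·[β₁, β₀]ᵀ = Aᵀy reads: 338·β₁ + 38·β₀ = 1076;  38·β₁ + 5·β₀ = 122.
(Σt·t = 338, Σt = 38, Σ1 = 5, Σt·y = 1076, Σy = 122.)
Eliminating β₀: 5·(row 1) − 38·(row 2) gives 246·β₁ = 5·1076 − 38·122 = 744, so β₁ = 124/41.
Then β₀ = (122 − 38·(124/41))/5 = 58/41.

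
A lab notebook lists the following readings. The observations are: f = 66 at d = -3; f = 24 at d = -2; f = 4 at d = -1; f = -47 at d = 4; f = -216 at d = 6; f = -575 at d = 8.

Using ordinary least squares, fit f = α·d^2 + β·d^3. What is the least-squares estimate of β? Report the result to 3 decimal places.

β = -1.492

With design matrix A, AᵀA = [[5746, 41292]; [41292, 313690]] and Aᵀf = [-44634, -346042]ᵀ.
Determinant 5746·313690 − 41292² = 97433476.
α = ((-44634)·313690 − 41292·(-346042))/97433476 = 71881701/24358369; β = (5746·(-346042) − 41292·(-44634))/97433476 = -36332551/24358369.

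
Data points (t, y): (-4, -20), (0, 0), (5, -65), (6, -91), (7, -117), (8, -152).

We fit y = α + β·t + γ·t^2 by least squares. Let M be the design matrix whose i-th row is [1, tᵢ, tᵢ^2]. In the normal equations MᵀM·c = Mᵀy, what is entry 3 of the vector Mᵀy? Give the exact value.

Entry 3 ↔ basis t^2, so (Mᵀy)_{3} = Σᵢ (t^2)·yᵢ = (16)·(-20) + (0)·(0) + (25)·(-65) + (36)·(-91) + (49)·(-117) + (64)·(-152) = -20682.

-20682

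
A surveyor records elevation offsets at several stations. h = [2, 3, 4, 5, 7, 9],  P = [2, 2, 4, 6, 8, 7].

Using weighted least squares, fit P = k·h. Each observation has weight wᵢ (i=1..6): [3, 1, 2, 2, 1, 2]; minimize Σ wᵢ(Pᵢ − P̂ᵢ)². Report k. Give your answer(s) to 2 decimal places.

k = 0.93

Setting ∂/∂k … = 0 gives: 314·k = 292.
(Σwᵢ·h·h = 314, Σwᵢ·h·P = 292.)
Hence k = 292 / 314 ≈ 0.929936.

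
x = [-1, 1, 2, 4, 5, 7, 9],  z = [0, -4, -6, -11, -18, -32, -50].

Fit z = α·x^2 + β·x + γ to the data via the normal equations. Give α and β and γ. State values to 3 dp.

α = -0.505, β = -0.838, γ = -1.278

From the data, Σx^2·x^2 = 9861, Σx^2·x = 1269, Σx^2 = 177, Σx·x = 177, Σx = 27, Σ1 = 7.
Moment sums: Σx^2·z = -6272, Σx·z = -824, Σz = -121.
Solving the 3×3 system (Gaussian elimination) gives α = -28673/56742, β = -47525/56742, γ = -12083/9457.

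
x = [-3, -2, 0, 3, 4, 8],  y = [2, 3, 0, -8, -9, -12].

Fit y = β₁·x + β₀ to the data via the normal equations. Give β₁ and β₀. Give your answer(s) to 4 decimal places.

Normal-equation sums: Σx·x = 102, Σx = 10, Σ1 = 6.
For Aᵀy: Σx·y = -168, Σy = -24.
Δ = 102·6 − 10² = 512.
β₁ = ((-168)·6 − 10·(-24))/512 = -3/2; β₀ = (102·(-24) − 10·(-168))/512 = -3/2.

β₁ = -1.5000, β₀ = -1.5000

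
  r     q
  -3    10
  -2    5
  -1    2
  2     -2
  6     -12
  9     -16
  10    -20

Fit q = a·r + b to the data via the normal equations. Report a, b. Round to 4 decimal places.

a = -2.1105, b = 1.6171

AᵀA·[a, b]ᵀ = Aᵀq reads: 235·a + 21·b = -462;  21·a + 7·b = -33.
Eliminating b: 7·(row 1) − 21·(row 2) gives 1204·a = 7·(-462) − 21·(-33) = -2541, so a = -363/172.
Then b = ((-33) − 21·(-363/172))/7 = 1947/1204.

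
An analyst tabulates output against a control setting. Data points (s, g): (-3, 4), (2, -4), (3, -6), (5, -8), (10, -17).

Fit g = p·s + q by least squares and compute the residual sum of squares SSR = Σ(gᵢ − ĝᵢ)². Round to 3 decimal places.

SSR = 0.832

MᵀM·[p, q]ᵀ = Mᵀg reads: 147·p + 17·q = -248;  17·p + 5·q = -31.
(Σs·s = 147, Σs = 17, Σ1 = 5, Σs·g = -248, Σg = -31.)
det = 147·5 − 17² = 446.
p = ((-248)·5 − 17·(-31))/446 = -713/446; q = (147·(-31) − 17·(-248))/446 = -341/446.
Residuals: -7/223, -17/446, -98/223, 169/223, -111/446; SSR = 371/446.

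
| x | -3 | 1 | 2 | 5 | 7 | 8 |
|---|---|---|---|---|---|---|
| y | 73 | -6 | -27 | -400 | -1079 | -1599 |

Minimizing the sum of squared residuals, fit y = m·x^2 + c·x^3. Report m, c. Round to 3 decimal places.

Setting ∂/∂m … = 0 gives: 7220·m + 52490·c = -164664;  52490·m + 396212·c = -1240978.
(Σx^2·x^2 = 7220, Σx^2·x^3 = 52490, Σx^3·x^3 = 396212, Σx^2·y = -164664, Σx^3·y = -1240978.)
Δ = 7220·396212 − 52490² = 105450540.
m = ((-164664)·396212 − 52490·(-1240978))/105450540 = -25729387/26362635; c = (7220·(-1240978) − 52490·(-164664))/105450540 = -15832390/5272527.

m = -0.976, c = -3.003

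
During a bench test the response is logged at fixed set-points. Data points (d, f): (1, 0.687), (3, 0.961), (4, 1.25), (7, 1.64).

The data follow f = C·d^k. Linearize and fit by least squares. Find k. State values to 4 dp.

With ln fᵢ as the transformed response and ln dᵢ as the regressor:
Over the data: Σln d = 4.4308, Σ(ln d)² = 6.9153, Σln f = 0.3026, Σln d·ln f = 1.2283.
Normal system: [[6.9153, 4.4308]; [4.4308, 4]]·[k, ln C]ᵀ = [1.2283, 0.3026]ᵀ.
Slope k = (n·Σln d·ln f − Σln d·Σln f)/(n·Σ(ln d)² − (Σln d)²) = (4·1.2283 − 4.4308·0.3026)/8.0292 = 0.44490; ln C = (Σln f − k·Σln d)/n = -0.41716.

k = 0.4449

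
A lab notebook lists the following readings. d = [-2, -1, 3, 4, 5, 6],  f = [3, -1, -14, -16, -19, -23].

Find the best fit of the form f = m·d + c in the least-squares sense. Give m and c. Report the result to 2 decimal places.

Normal-equation sums: Σd·d = 91, Σd = 15, Σ1 = 6.
Right-hand side: Σd·f = -344, Σf = -70.
Eliminating c: 6·(row 1) − 15·(row 2) gives 321·m = 6·(-344) − 15·(-70) = -1014, so m = -338/107.
Then c = ((-70) − 15·(-338/107))/6 = -1210/321.

m = -3.16, c = -3.77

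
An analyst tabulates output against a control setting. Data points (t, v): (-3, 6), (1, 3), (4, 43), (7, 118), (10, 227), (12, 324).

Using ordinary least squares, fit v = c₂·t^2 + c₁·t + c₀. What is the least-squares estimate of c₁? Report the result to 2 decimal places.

c₁ = 3.19

Normal-equation sums: Σt^2·t^2 = 33475, Σt^2·t = 3109, Σt^2 = 319, Σt·t = 319, Σt = 31, Σ1 = 6.
And Σt^2·v = 75883, Σt·v = 7141, Σv = 721.
So XᵀX·[c₂, c₁, c₀]ᵀ = Xᵀv: [[33475, 3109, 319]; [3109, 319, 31]; [319, 31, 6]]·[c₂, c₁, c₀]ᵀ = [75883, 7141, 721]ᵀ.
Solving the 3×3 system (Gaussian elimination) gives c₂ = 162367/81512, c₁ = 259645/81512, c₀ = -3891/1772.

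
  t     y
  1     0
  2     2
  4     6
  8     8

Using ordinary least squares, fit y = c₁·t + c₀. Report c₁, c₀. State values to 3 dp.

Normal-equation sums: Σt·t = 85, Σt = 15, Σ1 = 4.
Right-hand side: Σt·y = 92, Σy = 16.
MᵀM·[c₁, c₀]ᵀ = Mᵀy becomes [[85, 15]; [15, 4]]·[c₁, c₀]ᵀ = [92, 16]ᵀ.
Eliminating c₀: 4·(row 1) − 15·(row 2) gives 115·c₁ = 4·92 − 15·16 = 128, so c₁ = 128/115.
Then c₀ = (16 − 15·(128/115))/4 = -4/23.

c₁ = 1.113, c₀ = -0.174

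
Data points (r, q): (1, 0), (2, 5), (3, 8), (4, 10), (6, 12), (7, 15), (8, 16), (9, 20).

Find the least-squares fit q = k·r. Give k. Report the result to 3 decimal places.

k = 2.150

From the data, Σr·r = 260.
Moment sums: Σr·q = 559.
So MᵀM·[k]ᵀ = Mᵀq: [[260]]·[k]ᵀ = [559]ᵀ.
k = 559/260 = 2.15.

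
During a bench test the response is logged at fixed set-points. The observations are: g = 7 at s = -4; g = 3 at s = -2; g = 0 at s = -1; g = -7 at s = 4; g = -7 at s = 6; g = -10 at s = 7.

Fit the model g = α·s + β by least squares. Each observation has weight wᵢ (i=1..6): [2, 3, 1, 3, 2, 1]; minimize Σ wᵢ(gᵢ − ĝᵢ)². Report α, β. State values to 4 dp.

α = -1.4671, β = 0.1228

From the data, Σwᵢ·s·s = 214, Σwᵢ·s = 16, Σwᵢ·1 = 12.
And Σwᵢ·s·g = -312, Σwᵢ·g = -22.
So MᵀWM·[α, β]ᵀ = MᵀWg: [[214, 16]; [16, 12]]·[α, β]ᵀ = [-312, -22]ᵀ.
Eliminating β: 12·(row 1) − 16·(row 2) gives 2312·α = 12·(-312) − 16·(-22) = -3392, so α = -424/289.
Then β = ((-22) − 16·(-424/289))/12 = 71/578.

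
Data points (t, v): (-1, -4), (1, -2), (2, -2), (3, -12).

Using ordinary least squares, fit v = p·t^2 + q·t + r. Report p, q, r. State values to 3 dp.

p = -1.818, q = 1.891, r = -0.545

The normal equations are: 99·p + 35·q + 15·r = -122;  35·p + 15·q + 5·r = -38;  15·p + 5·q + 4·r = -20.
Inverting the 3×3 Gram matrix, [p, q, r]ᵀ = [-20/11, 104/55, -6/11]ᵀ.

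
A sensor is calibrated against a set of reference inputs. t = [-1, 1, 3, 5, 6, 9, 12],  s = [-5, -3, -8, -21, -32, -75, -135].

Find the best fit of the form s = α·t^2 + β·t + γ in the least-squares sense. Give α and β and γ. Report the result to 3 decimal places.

α = -1.032, β = 1.345, γ = -2.789

Forming XᵀX = [[29301, 2825, 297]; [2825, 297, 35]; [297, 35, 7]] and Xᵀs = [-27272, -2614, -279]ᵀ gives XᵀX·[α, β, γ]ᵀ = Xᵀs.
Row-reducing yields α = -873391/846178, β = 1138139/846178, γ = -1180100/423089.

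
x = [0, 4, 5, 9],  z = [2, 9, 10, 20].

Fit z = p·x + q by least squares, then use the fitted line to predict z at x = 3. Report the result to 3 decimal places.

ẑ = 7.268

Normal-equation sums: Σx·x = 122, Σx = 18, Σ1 = 4.
And Σx·z = 266, Σz = 41.
AᵀA·[p, q]ᵀ = Aᵀz becomes [[122, 18]; [18, 4]]·[p, q]ᵀ = [266, 41]ᵀ.
det = 122·4 − 18² = 164.
p = (266·4 − 18·41)/164 = 163/82; q = (122·41 − 18·266)/164 = 107/82.
At x = 3: ẑ = (163/82)·(3) + (107/82)·(1) = 298/41.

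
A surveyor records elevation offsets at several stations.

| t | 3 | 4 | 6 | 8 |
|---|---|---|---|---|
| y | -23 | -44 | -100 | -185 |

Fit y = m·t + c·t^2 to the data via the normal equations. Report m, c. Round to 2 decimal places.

Normal-equation sums: Σt·t = 125, Σt·t^2 = 819, Σt^2·t^2 = 5729.
And Σt·y = -2325, Σt^2·y = -16351.
Normal equations: [[125, 819]; [819, 5729]]·[m, c]ᵀ = [-2325, -16351]ᵀ.
Determinant 125·5729 − 819² = 45364.
m = ((-2325)·5729 − 819·(-16351))/45364 = 1626/1031; c = (125·(-16351) − 819·(-2325))/45364 = -3175/1031.

m = 1.58, c = -3.08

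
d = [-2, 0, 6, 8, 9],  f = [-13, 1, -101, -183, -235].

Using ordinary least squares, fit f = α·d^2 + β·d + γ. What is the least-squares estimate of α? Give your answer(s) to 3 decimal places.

α = -3.047

Sums needed: Σd^2·d^2 = 11969, Σd^2·d = 1449, Σd^2 = 185, Σd·d = 185, Σd = 21, Σ1 = 5.
Right-hand side: Σd^2·f = -34435, Σd·f = -4159, Σf = -531.
Solving the 3×3 system (Gaussian elimination) gives α = -42289/13881, β = 809/661, γ = 19177/13881.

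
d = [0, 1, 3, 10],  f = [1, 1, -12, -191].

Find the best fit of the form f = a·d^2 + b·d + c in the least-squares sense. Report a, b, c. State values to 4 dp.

Sums needed: Σd^2·d^2 = 10082, Σd^2·d = 1028, Σd^2 = 110, Σd·d = 110, Σd = 14, Σ1 = 4.
Right-hand side: Σd^2·f = -19207, Σd·f = -1945, Σf = -201.
Normal equations: [[10082, 1028, 110]; [1028, 110, 14]; [110, 14, 4]]·[a, b, c]ᵀ = [-19207, -1945, -201]ᵀ.
Inverting the 3×3 Gram matrix, [a, b, c]ᵀ = [-12055/5676, 11551/5676, 1955/1892]ᵀ.

a = -2.1239, b = 2.0351, c = 1.0333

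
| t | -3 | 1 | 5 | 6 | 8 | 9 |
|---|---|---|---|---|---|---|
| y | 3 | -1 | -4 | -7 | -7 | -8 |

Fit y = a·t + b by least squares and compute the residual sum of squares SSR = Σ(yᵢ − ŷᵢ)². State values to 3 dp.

With design matrix A, AᵀA = [[216, 26]; [26, 6]] and Aᵀy = [-200, -24]ᵀ.
det = 216·6 − 26² = 620.
a = ((-200)·6 − 26·(-24))/620 = -144/155; b = (216·(-24) − 26·(-200))/620 = 4/155.
Residuals: 29/155, -3/31, 96/155, -45/31, 63/155, 52/155; SSR = 436/155.

SSR = 2.813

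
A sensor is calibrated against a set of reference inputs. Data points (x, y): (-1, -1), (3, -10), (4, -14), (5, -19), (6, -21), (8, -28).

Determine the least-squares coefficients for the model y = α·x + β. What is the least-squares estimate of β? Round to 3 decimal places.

AᵀA·[α, β]ᵀ = Aᵀy reads: 151·α + 25·β = -530;  25·α + 6·β = -93.
det = 151·6 − 25² = 281.
α = ((-530)·6 − 25·(-93))/281 = -855/281; β = (151·(-93) − 25·(-530))/281 = -793/281.

β = -2.822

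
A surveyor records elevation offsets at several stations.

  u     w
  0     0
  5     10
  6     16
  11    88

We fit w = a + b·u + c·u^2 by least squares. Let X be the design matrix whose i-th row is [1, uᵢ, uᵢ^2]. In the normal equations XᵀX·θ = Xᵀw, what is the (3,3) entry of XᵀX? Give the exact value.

16562

Row 3 ↔ basis u^2, column 3 ↔ basis u^2, so (XᵀX)_{3,3} = Σᵢ (u^2)·(u^2) = (0)·(0) + (25)·(25) + (36)·(36) + (121)·(121) = 16562.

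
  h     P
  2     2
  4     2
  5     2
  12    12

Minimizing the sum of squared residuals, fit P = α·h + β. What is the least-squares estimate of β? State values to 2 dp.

β = -1.83

The normal system MᵀM·[α, β]ᵀ = MᵀP is [[189, 23]; [23, 4]]·[α, β]ᵀ = [166, 18]ᵀ.
Eliminating β: 4·(row 1) − 23·(row 2) gives 227·α = 4·166 − 23·18 = 250, so α = 250/227.
Then β = (18 − 23·(250/227))/4 = -416/227.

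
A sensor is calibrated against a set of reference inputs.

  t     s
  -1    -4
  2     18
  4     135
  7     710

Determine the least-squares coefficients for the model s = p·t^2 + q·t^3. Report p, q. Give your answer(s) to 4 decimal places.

p = 0.3387, q = 2.0217

From the data, Σt^2·t^2 = 2674, Σt^2·t^3 = 17862, Σt^3·t^3 = 121810.
Right-hand side: Σt^2·s = 37018, Σt^3·s = 252318.
Determinant 2674·121810 − 17862² = 6668896.
p = (37018·121810 − 17862·252318)/6668896 = 5429/16031; q = (2674·252318 − 17862·37018)/6668896 = 421338/208403.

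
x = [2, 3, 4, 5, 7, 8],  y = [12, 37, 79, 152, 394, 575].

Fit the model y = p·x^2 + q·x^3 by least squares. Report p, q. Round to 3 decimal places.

p = 1.130, q = 0.983

Sums needed: Σx^2·x^2 = 7475, Σx^2·x^3 = 53999, Σx^3·x^3 = 400307.
Right-hand side: Σx^2·y = 61551, Σx^3·y = 454693.
Eliminating q: 400307·(row 1) − 53999·(row 2) gives 76402824·p = 400307·61551 − 53999·454693 = 86328850, so p = 43164425/38201412.
Then q = (454693 − 53999·(43164425/38201412))/400307 = 37568863/38201412.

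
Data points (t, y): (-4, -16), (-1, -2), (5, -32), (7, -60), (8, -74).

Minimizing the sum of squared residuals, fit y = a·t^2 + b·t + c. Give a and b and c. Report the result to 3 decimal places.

a = -1.042, b = -0.775, c = -2.183

The normal equations are: 7379·a + 915·b + 155·c = -8734;  915·a + 155·b + 15·c = -1106;  155·a + 15·b + 5·c = -184.
(Σt^2·t^2 = 7379, Σt^2·t = 915, Σt^2 = 155, Σt·t = 155, Σt = 15, Σ1 = 5, Σt^2·y = -8734, Σt·y = -1106, Σy = -184.)
Solving the 3×3 system (Gaussian elimination) gives a = -25/24, b = -31/40, c = -131/60.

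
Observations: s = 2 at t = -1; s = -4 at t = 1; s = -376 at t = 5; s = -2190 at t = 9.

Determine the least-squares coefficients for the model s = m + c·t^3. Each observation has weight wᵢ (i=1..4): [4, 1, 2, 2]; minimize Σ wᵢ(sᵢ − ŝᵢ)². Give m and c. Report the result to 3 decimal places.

Forming AᵀWA = [[9, 1705]; [1705, 1094137]] and AᵀWs = [-5128, -3287032]ᵀ gives AᵀWA·[m, c]ᵀ = AᵀWs.
Δ = 9·1094137 − 1705² = 6940208.
m = ((-5128)·1094137 − 1705·(-3287032))/6940208 = -36051/39433; c = (9·(-3287032) − 1705·(-5128))/6940208 = -1302503/433763.

m = -0.914, c = -3.003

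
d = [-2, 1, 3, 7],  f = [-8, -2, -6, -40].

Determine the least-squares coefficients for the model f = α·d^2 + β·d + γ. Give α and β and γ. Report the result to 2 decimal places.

XᵀX·[α, β, γ]ᵀ = Xᵀf reads: 2499·α + 363·β + 63·γ = -2048;  363·α + 63·β + 9·γ = -284;  63·α + 9·β + 4·γ = -56.
(Σd^2·d^2 = 2499, Σd^2·d = 363, Σd^2 = 63, Σd·d = 63, Σd = 9, Σ1 = 4, Σd^2·f = -2048, Σd·f = -284, Σf = -56.)
Solving the 3×3 system (Gaussian elimination) gives α = -4963/5154, β = 6637/5154, γ = -1487/859.

α = -0.96, β = 1.29, γ = -1.73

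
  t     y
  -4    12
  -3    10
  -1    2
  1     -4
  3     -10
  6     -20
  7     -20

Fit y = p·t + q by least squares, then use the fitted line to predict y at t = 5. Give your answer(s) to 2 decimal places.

ŷ = -15.67

The normal equations are: 121·p + 9·q = -374;  9·p + 7·q = -30.
det = 121·7 − 9² = 766.
p = ((-374)·7 − 9·(-30))/766 = -1174/383; q = (121·(-30) − 9·(-374))/766 = -132/383.
At t = 5: ŷ = (-1174/383)·(5) + (-132/383)·(1) = -6002/383.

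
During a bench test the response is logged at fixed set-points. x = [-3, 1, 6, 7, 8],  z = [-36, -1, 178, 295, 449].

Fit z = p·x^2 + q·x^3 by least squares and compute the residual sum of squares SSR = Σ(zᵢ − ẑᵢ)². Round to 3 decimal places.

SSR = 5.461

MᵀM·[p, q]ᵀ = Mᵀz reads: 7875·p + 57109·q = 49274;  57109·p + 427179·q = 370492.
Determinant 7875·427179 − 57109² = 102596744.
p = (49274·427179 − 57109·370492)/102596744 = -2382817/2230364; q = (7875·370492 − 57109·49274)/102596744 = 51817817/51298372.
Residuals: 22791393/25649186, -24155699/25649186, -22141445/12824593, 11235817/12824593, 2438337/12824593; SSR = 140069787/25649186.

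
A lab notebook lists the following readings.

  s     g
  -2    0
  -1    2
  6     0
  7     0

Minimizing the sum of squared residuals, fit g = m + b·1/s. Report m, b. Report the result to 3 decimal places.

Setting ∂/∂m … = 0 gives: 4·m + (-25/21)·b = 2;  (-25/21)·m + (1145/882)·b = -2.
Eliminating b: (1145/882)·(row 1) − (-25/21)·(row 2) gives (185/49)·m = (1145/882)·2 − (-25/21)·(-2) = 95/441, so m = 19/333.
Then b = ((-2) − (-25/21)·(19/333))/(1145/882) = -826/555.

m = 0.057, b = -1.488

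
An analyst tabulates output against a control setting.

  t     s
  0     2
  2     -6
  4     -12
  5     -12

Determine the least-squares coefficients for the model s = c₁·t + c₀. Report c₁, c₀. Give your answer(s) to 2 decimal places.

Compute the Gram sums: Σt·t = 45, Σt = 11, Σ1 = 4.
And Σt·s = -120, Σs = -28.
Eliminating c₀: 4·(row 1) − 11·(row 2) gives 59·c₁ = 4·(-120) − 11·(-28) = -172, so c₁ = -172/59.
Then c₀ = ((-28) − 11·(-172/59))/4 = 60/59.

c₁ = -2.92, c₀ = 1.02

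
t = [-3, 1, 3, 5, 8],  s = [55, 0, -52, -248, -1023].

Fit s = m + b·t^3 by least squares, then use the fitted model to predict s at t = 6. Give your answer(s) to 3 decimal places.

Entries of AᵀA: Σ1 = 5, Σt^3 = 638, Σt^3·t^3 = 279228.
And Σs = -1268, Σt^3·s = -557665.
So AᵀA·[m, b]ᵀ = Aᵀs: [[5, 638]; [638, 279228]]·[m, b]ᵀ = [-1268, -557665]ᵀ.
Eliminating b: 279228·(row 1) − 638·(row 2) gives 989096·m = 279228·(-1268) − 638·(-557665) = 1729166, so m = 864583/494548.
Then b = ((-557665) − 638·(864583/494548))/279228 = -1979341/989096.
At t = 6: ŝ = (864583/494548)·(1) + (-1979341/989096)·(216) = -212904245/494548.

ŝ = -430.503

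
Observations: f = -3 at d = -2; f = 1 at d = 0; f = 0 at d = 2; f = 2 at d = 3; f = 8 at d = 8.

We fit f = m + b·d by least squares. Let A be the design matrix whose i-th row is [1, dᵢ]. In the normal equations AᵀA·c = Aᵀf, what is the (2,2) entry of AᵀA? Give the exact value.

Row 2 ↔ basis d, column 2 ↔ basis d, so (AᵀA)_{2,2} = Σᵢ (d)·(d) = (-2)·(-2) + (0)·(0) + (2)·(2) + (3)·(3) + (8)·(8) = 81.

81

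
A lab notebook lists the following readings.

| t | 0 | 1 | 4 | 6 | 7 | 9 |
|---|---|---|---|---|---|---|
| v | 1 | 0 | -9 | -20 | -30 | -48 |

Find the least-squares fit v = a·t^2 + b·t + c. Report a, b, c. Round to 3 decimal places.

Normal-equation sums: Σt^2·t^2 = 10515, Σt^2·t = 1353, Σt^2 = 183, Σt·t = 183, Σt = 27, Σ1 = 6.
For Aᵀv: Σt^2·v = -6222, Σt·v = -798, Σv = -106.
Solving the 3×3 system (Gaussian elimination) gives a = -2309/3840, b = -163/3840, c = 553/640.

a = -0.601, b = -0.042, c = 0.864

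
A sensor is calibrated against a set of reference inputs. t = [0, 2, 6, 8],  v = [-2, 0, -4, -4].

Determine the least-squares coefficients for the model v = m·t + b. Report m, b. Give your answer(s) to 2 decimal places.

m = -0.40, b = -0.90

Entries of AᵀA: Σt·t = 104, Σt = 16, Σ1 = 4.
Right-hand side: Σt·v = -56, Σv = -10.
AᵀA·[m, b]ᵀ = Aᵀv becomes [[104, 16]; [16, 4]]·[m, b]ᵀ = [-56, -10]ᵀ.
Eliminating b: 4·(row 1) − 16·(row 2) gives 160·m = 4·(-56) − 16·(-10) = -64, so m = -2/5.
Then b = ((-10) − 16·(-2/5))/4 = -9/10.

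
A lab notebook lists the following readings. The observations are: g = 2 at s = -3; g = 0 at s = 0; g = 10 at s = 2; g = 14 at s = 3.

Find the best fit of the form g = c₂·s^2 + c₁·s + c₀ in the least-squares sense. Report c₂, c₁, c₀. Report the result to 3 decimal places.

c₂ = 0.833, c₁ = 2.167, c₀ = 0.833

The normal equations are: 178·c₂ + 8·c₁ + 22·c₀ = 184;  8·c₂ + 22·c₁ + 2·c₀ = 56;  22·c₂ + 2·c₁ + 4·c₀ = 26.
Row-reducing yields c₂ = 5/6, c₁ = 13/6, c₀ = 5/6.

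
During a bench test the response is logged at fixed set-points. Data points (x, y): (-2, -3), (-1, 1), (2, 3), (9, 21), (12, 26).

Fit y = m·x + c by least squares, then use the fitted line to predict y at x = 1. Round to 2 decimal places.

Sums needed: Σx·x = 234, Σx = 20, Σ1 = 5.
And Σx·y = 512, Σy = 48.
AᵀA·[m, c]ᵀ = Aᵀy becomes [[234, 20]; [20, 5]]·[m, c]ᵀ = [512, 48]ᵀ.
Determinant 234·5 − 20² = 770.
m = (512·5 − 20·48)/770 = 160/77; c = (234·48 − 20·512)/770 = 496/385.
At x = 1: ŷ = (160/77)·(1) + (496/385)·(1) = 1296/385.

ŷ = 3.37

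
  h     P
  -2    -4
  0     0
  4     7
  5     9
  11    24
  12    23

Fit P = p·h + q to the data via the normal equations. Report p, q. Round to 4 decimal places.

Entries of AᵀA: Σh·h = 310, Σh = 30, Σ1 = 6.
Moment sums: Σh·P = 621, ΣP = 59.
AᵀA·[p, q]ᵀ = AᵀP becomes [[310, 30]; [30, 6]]·[p, q]ᵀ = [621, 59]ᵀ.
Eliminating q: 6·(row 1) − 30·(row 2) gives 960·p = 6·621 − 30·59 = 1956, so p = 163/80.
Then q = (59 − 30·(163/80))/6 = -17/48.

p = 2.0375, q = -0.3542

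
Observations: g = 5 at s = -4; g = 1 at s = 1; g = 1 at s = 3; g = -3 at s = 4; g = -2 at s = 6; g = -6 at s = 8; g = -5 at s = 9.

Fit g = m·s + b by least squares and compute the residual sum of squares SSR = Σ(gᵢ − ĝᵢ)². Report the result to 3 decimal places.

SSR = 8.154

Entries of AᵀA: Σs·s = 223, Σs = 27, Σ1 = 7.
And Σs·g = -133, Σg = -9.
So AᵀA·[m, b]ᵀ = Aᵀg: [[223, 27]; [27, 7]]·[m, b]ᵀ = [-133, -9]ᵀ.
Determinant 223·7 − 27² = 832.
m = ((-133)·7 − 27·(-9))/832 = -43/52; b = (223·(-9) − 27·(-133))/832 = 99/52.
Residuals: -11/52, -1/13, 41/26, -83/52, 55/52, -67/52, 7/13; SSR = 106/13.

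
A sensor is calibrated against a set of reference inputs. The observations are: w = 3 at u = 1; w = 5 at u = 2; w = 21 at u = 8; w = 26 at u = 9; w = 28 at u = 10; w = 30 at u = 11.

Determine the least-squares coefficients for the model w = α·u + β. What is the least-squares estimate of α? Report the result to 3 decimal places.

Normal-equation sums: Σu·u = 371, Σu = 41, Σ1 = 6.
And Σu·w = 1025, Σw = 113.
MᵀM·[α, β]ᵀ = Mᵀw becomes [[371, 41]; [41, 6]]·[α, β]ᵀ = [1025, 113]ᵀ.
Δ = 371·6 − 41² = 545.
α = (1025·6 − 41·113)/545 = 1517/545; β = (371·113 − 41·1025)/545 = -102/545.

α = 2.783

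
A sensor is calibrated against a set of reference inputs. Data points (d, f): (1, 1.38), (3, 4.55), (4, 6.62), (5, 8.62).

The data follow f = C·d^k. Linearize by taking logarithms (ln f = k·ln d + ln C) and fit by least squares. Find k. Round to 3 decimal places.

Linearized form: ln f = k·ln d + ln C. From the 4 transformed points,
Σln d = 4.0943, Σ(ln d)² = 5.7191, Σln f = 5.8814, Σln d·ln f = 7.7516.
Normal system: [[5.7191, 4.0943]; [4.0943, 4]]·[k, ln C]ᵀ = [7.7516, 5.8814]ᵀ.
Solving (det = 6.1125): k = 1.13309, ln C = 0.31053.

k = 1.133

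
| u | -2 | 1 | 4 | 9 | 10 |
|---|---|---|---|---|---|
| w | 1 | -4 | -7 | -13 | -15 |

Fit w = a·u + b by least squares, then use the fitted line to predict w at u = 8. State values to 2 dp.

ŵ = -12.18

The normal system MᵀM·[a, b]ᵀ = Mᵀw is [[202, 22]; [22, 5]]·[a, b]ᵀ = [-301, -38]ᵀ.
Determinant 202·5 − 22² = 526.
a = ((-301)·5 − 22·(-38))/526 = -669/526; b = (202·(-38) − 22·(-301))/526 = -527/263.
At u = 8: ŵ = (-669/526)·(8) + (-527/263)·(1) = -3203/263.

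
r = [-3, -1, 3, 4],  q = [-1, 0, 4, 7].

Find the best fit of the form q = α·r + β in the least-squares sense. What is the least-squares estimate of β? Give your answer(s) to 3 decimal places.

The normal system AᵀA·[α, β]ᵀ = Aᵀq is [[35, 3]; [3, 4]]·[α, β]ᵀ = [43, 10]ᵀ.
Determinant 35·4 − 3² = 131.
α = (43·4 − 3·10)/131 = 142/131; β = (35·10 − 3·43)/131 = 221/131.

β = 1.687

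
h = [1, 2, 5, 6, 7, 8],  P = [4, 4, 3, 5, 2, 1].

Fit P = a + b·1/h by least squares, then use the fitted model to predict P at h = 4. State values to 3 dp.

P̂ = 2.974

Setting ∂/∂a … = 0 gives: 6·a + (1793/840)·b = 19;  (1793/840)·a + (955249/705600)·b = 6589/840.
Determinant 6·(955249/705600) − (1793/840)² = 503329/141120.
a = (19·(955249/705600) − (1793/840)·(6589/840))/(503329/141120) = 6335654/2516645; b = (6·(6589/840) − (1793/840)·19)/(503329/141120) = 918456/503329.
At h = 4: P̂ = (6335654/2516645)·(1) + (918456/503329)·(1/4) = 7483724/2516645.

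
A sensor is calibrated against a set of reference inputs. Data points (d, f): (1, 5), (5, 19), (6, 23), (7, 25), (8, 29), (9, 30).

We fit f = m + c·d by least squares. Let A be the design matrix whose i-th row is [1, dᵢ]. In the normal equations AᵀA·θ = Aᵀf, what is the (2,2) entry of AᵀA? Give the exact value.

256

Row 2 ↔ basis d, column 2 ↔ basis d, so (AᵀA)_{2,2} = Σᵢ (d)·(d) = (1)·(1) + (5)·(5) + (6)·(6) + (7)·(7) + (8)·(8) + (9)·(9) = 256.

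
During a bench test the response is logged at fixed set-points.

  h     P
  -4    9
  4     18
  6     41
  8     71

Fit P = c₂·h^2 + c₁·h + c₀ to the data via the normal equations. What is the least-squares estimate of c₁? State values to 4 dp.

c₁ = 1.1538

Entries of MᵀM: Σh^2·h^2 = 5904, Σh^2·h = 728, Σh^2 = 132, Σh·h = 132, Σh = 14, Σ1 = 4.
For MᵀP: Σh^2·P = 6452, Σh·P = 850, ΣP = 139.
So MᵀM·[c₂, c₁, c₀]ᵀ = MᵀP: [[5904, 728, 132]; [728, 132, 14]; [132, 14, 4]]·[c₂, c₁, c₀]ᵀ = [6452, 850, 139]ᵀ.
Inverting the 3×3 Gram matrix, [c₂, c₁, c₀]ᵀ = [7263/7216, 4163/3608, -1129/451]ᵀ.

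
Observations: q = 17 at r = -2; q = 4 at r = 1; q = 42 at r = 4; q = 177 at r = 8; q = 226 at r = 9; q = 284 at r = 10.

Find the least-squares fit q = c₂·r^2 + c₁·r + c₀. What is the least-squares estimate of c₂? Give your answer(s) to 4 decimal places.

Normal-equation sums: Σr^2·r^2 = 20930, Σr^2·r = 2298, Σr^2 = 266, Σr·r = 266, Σr = 30, Σ1 = 6.
Moment sums: Σr^2·q = 58778, Σr·q = 6428, Σq = 750.
So XᵀX·[c₂, c₁, c₀]ᵀ = Xᵀq: [[20930, 2298, 266]; [2298, 266, 30]; [266, 30, 6]]·[c₂, c₁, c₀]ᵀ = [58778, 6428, 750]ᵀ.
Solving the 3×3 system (Gaussian elimination) gives c₂ = 69177/23045, c₁ = -8227/4190, c₀ = 80041/46090.

c₂ = 3.0018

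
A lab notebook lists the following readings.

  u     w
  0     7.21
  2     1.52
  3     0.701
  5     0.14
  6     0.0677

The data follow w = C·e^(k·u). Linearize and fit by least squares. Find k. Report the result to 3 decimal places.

k = -0.782

With ln wᵢ as the transformed response and uᵢ as the regressor:
Σu = 16.0000, Σ(u)² = 74.0000, Σln w = -2.6199, Σu·ln w = -26.2149.
Normal system: [[74.0000, 16.0000]; [16.0000, 5]]·[k, ln C]ᵀ = [-26.2149, -2.6199]ᵀ.
Slope k = (n·Σu·ln w − Σu·Σln w)/(n·Σ(u)² − (Σu)²) = (5·-26.2149 − 16.0000·-2.6199)/114.0000 = -0.78208; ln C = (Σln w − k·Σu)/n = 1.97868.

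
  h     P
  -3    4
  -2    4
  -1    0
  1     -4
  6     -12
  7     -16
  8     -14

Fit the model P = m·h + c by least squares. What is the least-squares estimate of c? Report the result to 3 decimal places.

Normal-equation sums: Σh·h = 164, Σh = 16, Σ1 = 7.
Moment sums: Σh·P = -320, ΣP = -38.
So AᵀA·[m, c]ᵀ = AᵀP: [[164, 16]; [16, 7]]·[m, c]ᵀ = [-320, -38]ᵀ.
Δ = 164·7 − 16² = 892.
m = ((-320)·7 − 16·(-38))/892 = -408/223; c = (164·(-38) − 16·(-320))/892 = -278/223.

c = -1.247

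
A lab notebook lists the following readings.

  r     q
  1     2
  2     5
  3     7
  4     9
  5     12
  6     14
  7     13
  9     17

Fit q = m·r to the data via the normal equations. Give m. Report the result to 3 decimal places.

m = 2.068

From the data, Σr·r = 221.
Right-hand side: Σr·q = 457.
So MᵀM·[m]ᵀ = Mᵀq: [[221]]·[m]ᵀ = [457]ᵀ.
Hence m = 457 / 221 ≈ 2.06787.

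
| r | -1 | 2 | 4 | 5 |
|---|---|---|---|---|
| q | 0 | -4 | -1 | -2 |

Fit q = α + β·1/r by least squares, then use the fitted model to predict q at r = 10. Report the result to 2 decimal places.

With design matrix A, AᵀA = [[4, -1/20]; [-1/20, 541/400]] and Aᵀq = [-7, -53/20]ᵀ.
Eliminating β: (541/400)·(row 1) − (-1/20)·(row 2) gives (2163/400)·α = (541/400)·(-7) − (-1/20)·(-53/20) = -48/5, so α = -1280/721.
Then β = ((-53/20) − (-1/20)·(-1280/721))/(541/400) = -1460/721.
At r = 10: q̂ = (-1280/721)·(1) + (-1460/721)·(1/10) = -1426/721.

q̂ = -1.98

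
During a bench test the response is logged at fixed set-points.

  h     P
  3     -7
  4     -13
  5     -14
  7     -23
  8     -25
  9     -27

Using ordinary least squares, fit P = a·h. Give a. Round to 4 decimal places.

a = -3.0615

The normal equations are: 244·a = -747.
Hence a = -747 / 244 ≈ -3.06148.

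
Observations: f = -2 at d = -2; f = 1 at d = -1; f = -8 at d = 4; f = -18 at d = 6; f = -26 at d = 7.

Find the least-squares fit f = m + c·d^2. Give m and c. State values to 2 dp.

m = 0.89, c = -0.54

MᵀM·[m, c]ᵀ = Mᵀf reads: 5·m + 106·c = -53;  106·m + 3970·c = -2057.
Eliminating c: 3970·(row 1) − 106·(row 2) gives 8614·m = 3970·(-53) − 106·(-2057) = 7632, so m = 3816/4307.
Then c = ((-2057) − 106·(3816/4307))/3970 = -4667/8614.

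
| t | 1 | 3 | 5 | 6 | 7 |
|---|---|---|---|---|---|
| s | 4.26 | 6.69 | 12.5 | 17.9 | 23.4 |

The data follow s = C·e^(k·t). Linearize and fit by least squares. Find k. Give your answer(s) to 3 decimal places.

k = 0.291

With ln sᵢ as the transformed response and tᵢ as the regressor:
AᵀA = [[120.0000, 22.0000]; [22.0000, 5]], rhs = [59.1577, 11.9131]ᵀ  (here Σt = 22.0000, Σ(t)² = 120.0000, Σln s = 11.9131, Σt·ln s = 59.1577).
Slope k = (n·Σt·ln s − Σt·Σln s)/(n·Σ(t)² − (Σt)²) = (5·59.1577 − 22.0000·11.9131)/116.0000 = 0.29051; ln C = (Σln s − k·Σt)/n = 1.10438.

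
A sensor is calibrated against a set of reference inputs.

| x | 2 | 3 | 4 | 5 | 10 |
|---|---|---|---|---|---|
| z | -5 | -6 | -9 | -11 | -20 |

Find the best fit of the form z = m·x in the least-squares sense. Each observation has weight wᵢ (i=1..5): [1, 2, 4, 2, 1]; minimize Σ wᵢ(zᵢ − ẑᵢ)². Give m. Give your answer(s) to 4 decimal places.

m = -2.1186

From the data, Σwᵢ·x·x = 236.
For AᵀWz: Σwᵢ·x·z = -500.
So AᵀWA·[m]ᵀ = AᵀWz: [[236]]·[m]ᵀ = [-500]ᵀ.
m = (-500)/236 = -2.11864.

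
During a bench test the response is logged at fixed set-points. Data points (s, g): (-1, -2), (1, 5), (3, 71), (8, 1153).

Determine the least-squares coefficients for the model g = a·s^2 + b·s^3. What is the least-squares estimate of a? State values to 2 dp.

Setting ∂/∂a … = 0 gives: 4179·a + 33011·b = 74434;  33011·a + 262875·b = 592260.
(Σs^2·s^2 = 4179, Σs^2·s^3 = 33011, Σs^3·s^3 = 262875, Σs^2·g = 74434, Σs^3·g = 592260.)
Eliminating b: 262875·(row 1) − 33011·(row 2) gives 8828504·a = 262875·74434 − 33011·592260 = 15742890, so a = 7871445/4414252.
Then b = (592260 − 33011·(7871445/4414252))/262875 = 8956883/4414252.

a = 1.78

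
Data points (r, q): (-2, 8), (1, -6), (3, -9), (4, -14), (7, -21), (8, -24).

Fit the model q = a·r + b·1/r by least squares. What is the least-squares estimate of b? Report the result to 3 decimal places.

b = -3.204

With design matrix M, MᵀM = [[143, 6]; [6, 41197/28224]] and Mᵀq = [-444, -45/2]ᵀ.
Determinant 143·(41197/28224) − 6² = 4875107/28224.
a = ((-444)·(41197/28224) − 6·(-45/2))/(4875107/28224) = -14481228/4875107; b = (143·(-45/2) − 6·(-444))/(4875107/28224) = -15621984/4875107.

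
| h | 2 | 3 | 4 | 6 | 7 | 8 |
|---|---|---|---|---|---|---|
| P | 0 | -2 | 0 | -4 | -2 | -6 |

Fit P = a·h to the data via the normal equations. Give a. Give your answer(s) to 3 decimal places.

Compute the Gram sums: Σh·h = 178.
For XᵀP: Σh·P = -92.
a = (-92)/178 = -0.516854.

a = -0.517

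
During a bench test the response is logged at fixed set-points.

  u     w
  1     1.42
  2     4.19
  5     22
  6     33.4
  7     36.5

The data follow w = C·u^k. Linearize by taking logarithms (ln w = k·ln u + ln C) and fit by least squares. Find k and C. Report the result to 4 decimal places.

k = 1.7258, C = 1.3651

Linearized form: ln w = k·ln u + ln C. From the 5 transformed points,
Σln u = 6.0403, Σ(ln u)² = 10.0677, Σln w = 11.9803, Σln u·ln w = 19.2544.
Equations: 10.0677·k + 6.0403·ln C = 19.2544;  6.0403·k + 5·ln C = 11.9803.
Solving (det = 13.8539): k = 1.72575, ln C = 0.31126, so C = exp(0.31126) = 1.36514.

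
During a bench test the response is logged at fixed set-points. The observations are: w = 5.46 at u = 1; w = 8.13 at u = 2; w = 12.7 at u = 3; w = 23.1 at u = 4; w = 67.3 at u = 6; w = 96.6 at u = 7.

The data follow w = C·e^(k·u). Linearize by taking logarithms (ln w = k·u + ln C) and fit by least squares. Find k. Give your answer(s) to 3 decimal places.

Let Y = ln w. Fitting Y = k·u + ln C by least squares:
Sums: Σu = 23.0000, Σ(u)² = 115.0000, Σln w = 18.2542, Σu·ln w = 83.3217.
Normal system: [[115.0000, 23.0000]; [23.0000, 6]]·[k, ln C]ᵀ = [83.3217, 18.2542]ᵀ.
Solving (det = 161.0000): k = 0.49742, ln C = 1.13560.

k = 0.497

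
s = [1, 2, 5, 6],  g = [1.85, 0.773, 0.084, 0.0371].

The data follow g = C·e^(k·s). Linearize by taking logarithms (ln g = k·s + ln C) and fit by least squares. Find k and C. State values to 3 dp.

k = -0.771, C = 3.835

Taking logs, ln g = k·s + ln C, so regress ln g on s.
Σs = 14.0000, Σ(s)² = 66.0000, Σln g = -5.4134, Σs·ln g = -32.0493.
Equations: 66.0000·k + 14.0000·ln C = -32.0493;  14.0000·k + 4·ln C = -5.4134.
Δ = 66.0000·4 − (14.0000)² = 68.0000; k = (-32.0493·4 − 14.0000·-5.4134)/68.0000 = -0.77074, ln C = (66.0000·-5.4134 − 14.0000·-32.0493)/68.0000 = 1.34423, so C = exp(1.34423) = 3.83524.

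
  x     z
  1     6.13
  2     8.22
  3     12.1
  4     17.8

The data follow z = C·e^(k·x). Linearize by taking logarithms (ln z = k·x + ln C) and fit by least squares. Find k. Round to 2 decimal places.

k = 0.36

Taking logs, ln z = k·x + ln C, so regress ln z on x.
Σx = 10.0000, Σ(x)² = 30.0000, Σln z = 9.2922, Σx·ln z = 25.0227.
Equations: 30.0000·k + 10.0000·ln C = 25.0227;  10.0000·k + 4·ln C = 9.2922.
Slope k = (n·Σx·ln z − Σx·Σln z)/(n·Σ(x)² − (Σx)²) = (4·25.0227 − 10.0000·9.2922)/20.0000 = 0.35846; ln C = (Σln z − k·Σx)/n = 1.42688.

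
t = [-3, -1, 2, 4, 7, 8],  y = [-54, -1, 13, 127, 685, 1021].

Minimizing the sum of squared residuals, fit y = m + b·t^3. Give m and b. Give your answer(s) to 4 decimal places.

m = -0.6157, b = 1.9963

Sums needed: Σ1 = 6, Σt^3 = 899, Σt^3·t^3 = 384683.
Right-hand side: Σy = 1791, Σt^3·y = 767398.
XᵀX·[m, b]ᵀ = Xᵀy becomes [[6, 899]; [899, 384683]]·[m, b]ᵀ = [1791, 767398]ᵀ.
Determinant 6·384683 − 899² = 1499897.
m = (1791·384683 − 899·767398)/1499897 = -923549/1499897; b = (6·767398 − 899·1791)/1499897 = 2994279/1499897.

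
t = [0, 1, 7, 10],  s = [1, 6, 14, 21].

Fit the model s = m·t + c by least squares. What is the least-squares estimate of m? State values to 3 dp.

XᵀX·[m, c]ᵀ = Xᵀs reads: 150·m + 18·c = 314;  18·m + 4·c = 42.
Δ = 150·4 − 18² = 276.
m = (314·4 − 18·42)/276 = 125/69; c = (150·42 − 18·314)/276 = 54/23.

m = 1.812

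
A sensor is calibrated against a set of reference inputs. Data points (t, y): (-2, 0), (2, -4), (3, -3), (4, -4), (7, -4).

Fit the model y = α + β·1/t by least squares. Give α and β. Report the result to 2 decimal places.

α = -2.41, β = -4.07

Entries of MᵀM: Σ1 = 5, Σ1/t = 61/84, Σ1/t·1/t = 4897/7056.
For Mᵀy: Σy = -15, Σ1/t·y = -32/7.
So MᵀM·[α, β]ᵀ = Mᵀy: [[5, 61/84]; [61/84, 4897/7056]]·[α, β]ᵀ = [-15, -32/7]ᵀ.
Determinant 5·(4897/7056) − (61/84)² = 5191/1764.
α = ((-15)·(4897/7056) − (61/84)·(-32/7))/(5191/1764) = -50031/20764; β = (5·(-32/7) − (61/84)·(-15))/(5191/1764) = -21105/5191.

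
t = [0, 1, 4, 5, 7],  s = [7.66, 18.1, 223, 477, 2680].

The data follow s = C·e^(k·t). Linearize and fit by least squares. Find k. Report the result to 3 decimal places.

Linearized form: ln s = k·t + ln C. From the 5 transformed points,
AᵀA = [[91.0000, 17.0000]; [17.0000, 5]], rhs = [110.6172, 24.4002]ᵀ  (here Σt = 17.0000, Σ(t)² = 91.0000, Σln s = 24.4002, Σt·ln s = 110.6172).
Slope k = (n·Σt·ln s − Σt·Σln s)/(n·Σ(t)² − (Σt)²) = (5·110.6172 − 17.0000·24.4002)/166.0000 = 0.83303; ln C = (Σln s − k·Σt)/n = 2.04774.

k = 0.833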